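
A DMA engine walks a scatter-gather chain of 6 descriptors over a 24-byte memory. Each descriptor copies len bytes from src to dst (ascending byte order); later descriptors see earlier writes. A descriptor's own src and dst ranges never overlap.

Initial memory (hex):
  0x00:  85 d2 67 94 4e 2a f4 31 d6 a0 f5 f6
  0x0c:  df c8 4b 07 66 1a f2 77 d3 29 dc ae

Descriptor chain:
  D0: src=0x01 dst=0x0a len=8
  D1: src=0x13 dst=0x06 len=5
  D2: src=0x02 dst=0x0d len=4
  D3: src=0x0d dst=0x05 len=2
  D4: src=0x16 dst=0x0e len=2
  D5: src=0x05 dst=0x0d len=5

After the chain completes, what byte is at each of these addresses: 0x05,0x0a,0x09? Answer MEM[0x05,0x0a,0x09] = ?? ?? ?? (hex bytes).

MEM[0x05,0x0a,0x09] = 67 ae dc

  after D0: wrote 8B at 0x0a = d267944e2af431d6
  after D1: wrote 5B at 0x06 = 77d329dcae
  after D2: wrote 4B at 0x0d = 67944e2a
  after D3: wrote 2B at 0x05 = 6794
  after D4: wrote 2B at 0x0e = dcae
  after D5: wrote 5B at 0x0d = 6794d329dc
query mem[0x05]=0x67, mem[0x0a]=0xae, mem[0x09]=0xdc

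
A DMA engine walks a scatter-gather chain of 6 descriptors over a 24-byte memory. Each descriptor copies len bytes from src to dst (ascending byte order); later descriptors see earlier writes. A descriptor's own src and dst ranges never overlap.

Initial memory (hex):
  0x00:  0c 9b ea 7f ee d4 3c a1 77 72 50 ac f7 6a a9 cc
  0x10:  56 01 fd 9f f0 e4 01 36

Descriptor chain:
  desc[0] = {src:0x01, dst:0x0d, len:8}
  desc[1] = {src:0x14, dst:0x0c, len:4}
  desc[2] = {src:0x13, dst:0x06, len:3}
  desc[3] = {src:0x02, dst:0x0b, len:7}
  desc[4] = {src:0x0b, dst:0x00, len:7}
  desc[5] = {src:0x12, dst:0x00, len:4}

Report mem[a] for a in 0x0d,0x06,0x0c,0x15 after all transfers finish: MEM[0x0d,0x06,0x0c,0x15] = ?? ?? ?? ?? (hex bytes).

[0] 0x01->0x0d len=8 : 9b ea 7f ee d4 3c a1 77
[1] 0x14->0x0c len=4 : 77 e4 01 36
[2] 0x13->0x06 len=3 : a1 77 e4
[3] 0x02->0x0b len=7 : ea 7f ee d4 a1 77 e4
[4] 0x0b->0x00 len=7 : ea 7f ee d4 a1 77 e4
[5] 0x12->0x00 len=4 : 3c a1 77 e4
query mem[0x0d]=0xee, mem[0x06]=0xe4, mem[0x0c]=0x7f, mem[0x15]=0xe4

MEM[0x0d,0x06,0x0c,0x15] = ee e4 7f e4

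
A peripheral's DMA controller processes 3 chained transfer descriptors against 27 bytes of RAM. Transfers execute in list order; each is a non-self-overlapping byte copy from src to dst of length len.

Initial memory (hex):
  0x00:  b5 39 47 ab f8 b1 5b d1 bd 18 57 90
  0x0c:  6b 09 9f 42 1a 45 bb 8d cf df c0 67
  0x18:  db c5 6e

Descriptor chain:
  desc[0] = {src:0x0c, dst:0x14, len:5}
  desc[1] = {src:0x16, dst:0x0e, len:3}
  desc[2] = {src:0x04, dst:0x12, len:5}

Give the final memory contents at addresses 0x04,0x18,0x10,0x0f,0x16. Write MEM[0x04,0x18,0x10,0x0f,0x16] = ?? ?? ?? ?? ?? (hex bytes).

MEM[0x04,0x18,0x10,0x0f,0x16] = f8 1a 1a 42 bd

D0: mem[0x14..0x18] <- [6b 09 9f 42 1a]
D1: mem[0x0e..0x10] <- [9f 42 1a]
D2: mem[0x12..0x16] <- [f8 b1 5b d1 bd]
query mem[0x04]=0xf8, mem[0x18]=0x1a, mem[0x10]=0x1a, mem[0x0f]=0x42, mem[0x16]=0xbd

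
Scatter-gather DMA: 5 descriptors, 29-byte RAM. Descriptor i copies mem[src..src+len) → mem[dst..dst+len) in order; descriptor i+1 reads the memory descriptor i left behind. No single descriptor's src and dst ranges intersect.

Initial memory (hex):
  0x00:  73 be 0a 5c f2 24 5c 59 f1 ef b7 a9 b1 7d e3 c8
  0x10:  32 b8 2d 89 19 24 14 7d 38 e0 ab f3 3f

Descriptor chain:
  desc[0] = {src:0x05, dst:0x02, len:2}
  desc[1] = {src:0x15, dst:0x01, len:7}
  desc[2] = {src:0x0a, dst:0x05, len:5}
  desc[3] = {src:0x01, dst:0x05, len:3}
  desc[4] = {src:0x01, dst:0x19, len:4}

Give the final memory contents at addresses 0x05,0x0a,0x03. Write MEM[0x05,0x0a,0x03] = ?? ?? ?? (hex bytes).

MEM[0x05,0x0a,0x03] = 24 b7 7d

#0 dst[0x02+2] := {0x24,0x5c}
#1 dst[0x01+7] := {0x24,0x14,0x7d,0x38,0xe0,0xab,0xf3}
#2 dst[0x05+5] := {0xb7,0xa9,0xb1,0x7d,0xe3}
#3 dst[0x05+3] := {0x24,0x14,0x7d}
#4 dst[0x19+4] := {0x24,0x14,0x7d,0x38}
query mem[0x05]=0x24, mem[0x0a]=0xb7, mem[0x03]=0x7d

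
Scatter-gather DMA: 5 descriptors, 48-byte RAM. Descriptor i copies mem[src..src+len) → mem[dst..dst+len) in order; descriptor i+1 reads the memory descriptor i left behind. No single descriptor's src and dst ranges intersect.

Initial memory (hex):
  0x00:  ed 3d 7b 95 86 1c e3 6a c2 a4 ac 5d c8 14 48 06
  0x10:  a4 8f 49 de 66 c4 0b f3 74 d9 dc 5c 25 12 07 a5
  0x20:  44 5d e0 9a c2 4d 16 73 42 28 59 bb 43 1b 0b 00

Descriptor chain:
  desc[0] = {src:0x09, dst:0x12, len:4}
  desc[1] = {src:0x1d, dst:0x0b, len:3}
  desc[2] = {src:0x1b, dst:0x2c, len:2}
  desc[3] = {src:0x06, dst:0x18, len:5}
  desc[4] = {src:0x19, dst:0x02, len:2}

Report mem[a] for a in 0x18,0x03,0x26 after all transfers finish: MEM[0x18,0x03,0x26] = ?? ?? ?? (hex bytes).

D0: mem[0x12..0x15] <- [a4 ac 5d c8]
D1: mem[0x0b..0x0d] <- [12 07 a5]
D2: mem[0x2c..0x2d] <- [5c 25]
D3: mem[0x18..0x1c] <- [e3 6a c2 a4 ac]
D4: mem[0x02..0x03] <- [6a c2]
query mem[0x18]=0xe3, mem[0x03]=0xc2, mem[0x26]=0x16

MEM[0x18,0x03,0x26] = e3 c2 16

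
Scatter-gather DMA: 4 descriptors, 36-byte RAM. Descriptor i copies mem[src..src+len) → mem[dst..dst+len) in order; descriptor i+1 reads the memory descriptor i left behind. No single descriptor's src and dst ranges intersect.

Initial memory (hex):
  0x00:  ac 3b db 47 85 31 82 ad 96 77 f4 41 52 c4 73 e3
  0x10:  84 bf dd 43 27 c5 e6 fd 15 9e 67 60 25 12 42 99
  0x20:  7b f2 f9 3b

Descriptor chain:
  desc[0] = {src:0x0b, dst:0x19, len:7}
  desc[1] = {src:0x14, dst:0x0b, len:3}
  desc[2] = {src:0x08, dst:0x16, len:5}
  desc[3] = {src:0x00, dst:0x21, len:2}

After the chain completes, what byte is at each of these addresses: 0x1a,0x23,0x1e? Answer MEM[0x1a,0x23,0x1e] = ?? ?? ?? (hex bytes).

MEM[0x1a,0x23,0x1e] = c5 3b 84

#0 dst[0x19+7] := {0x41,0x52,0xc4,0x73,0xe3,0x84,0xbf}
#1 dst[0x0b+3] := {0x27,0xc5,0xe6}
#2 dst[0x16+5] := {0x96,0x77,0xf4,0x27,0xc5}
#3 dst[0x21+2] := {0xac,0x3b}
query mem[0x1a]=0xc5, mem[0x23]=0x3b, mem[0x1e]=0x84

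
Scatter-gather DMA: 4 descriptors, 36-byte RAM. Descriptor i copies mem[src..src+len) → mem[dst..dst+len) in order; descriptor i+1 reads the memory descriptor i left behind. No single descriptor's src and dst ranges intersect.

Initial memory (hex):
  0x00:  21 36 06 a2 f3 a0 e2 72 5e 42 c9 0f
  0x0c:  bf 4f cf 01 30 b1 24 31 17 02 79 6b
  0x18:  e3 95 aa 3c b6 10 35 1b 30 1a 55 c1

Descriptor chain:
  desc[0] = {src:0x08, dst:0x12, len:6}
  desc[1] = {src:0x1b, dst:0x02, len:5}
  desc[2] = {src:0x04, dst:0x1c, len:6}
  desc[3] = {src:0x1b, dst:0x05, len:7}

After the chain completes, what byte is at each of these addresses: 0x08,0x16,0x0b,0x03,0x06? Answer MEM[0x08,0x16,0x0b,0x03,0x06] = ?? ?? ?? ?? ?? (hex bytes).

  after D0: wrote 6B at 0x12 = 5e42c90fbf4f
  after D1: wrote 5B at 0x02 = 3cb610351b
  after D2: wrote 6B at 0x1c = 10351b725e42
  after D3: wrote 7B at 0x05 = 3c10351b725e42
query mem[0x08]=0x1b, mem[0x16]=0xbf, mem[0x0b]=0x42, mem[0x03]=0xb6, mem[0x06]=0x10

MEM[0x08,0x16,0x0b,0x03,0x06] = 1b bf 42 b6 10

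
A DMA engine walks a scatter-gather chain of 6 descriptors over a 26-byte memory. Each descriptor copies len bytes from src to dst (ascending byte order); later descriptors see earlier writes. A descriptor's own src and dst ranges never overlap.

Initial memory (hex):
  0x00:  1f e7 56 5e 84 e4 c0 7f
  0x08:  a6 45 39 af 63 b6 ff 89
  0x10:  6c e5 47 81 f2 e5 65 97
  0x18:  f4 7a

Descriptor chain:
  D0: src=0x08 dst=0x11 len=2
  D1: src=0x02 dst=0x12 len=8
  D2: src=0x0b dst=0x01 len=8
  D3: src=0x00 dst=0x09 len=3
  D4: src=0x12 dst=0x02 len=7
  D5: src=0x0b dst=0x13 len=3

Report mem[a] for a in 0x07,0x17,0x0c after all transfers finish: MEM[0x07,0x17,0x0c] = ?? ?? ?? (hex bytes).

MEM[0x07,0x17,0x0c] = 7f 7f 63

D0: mem[0x11..0x12] <- [a6 45]
D1: mem[0x12..0x19] <- [56 5e 84 e4 c0 7f a6 45]
D2: mem[0x01..0x08] <- [af 63 b6 ff 89 6c a6 56]
D3: mem[0x09..0x0b] <- [1f af 63]
D4: mem[0x02..0x08] <- [56 5e 84 e4 c0 7f a6]
D5: mem[0x13..0x15] <- [63 63 b6]
query mem[0x07]=0x7f, mem[0x17]=0x7f, mem[0x0c]=0x63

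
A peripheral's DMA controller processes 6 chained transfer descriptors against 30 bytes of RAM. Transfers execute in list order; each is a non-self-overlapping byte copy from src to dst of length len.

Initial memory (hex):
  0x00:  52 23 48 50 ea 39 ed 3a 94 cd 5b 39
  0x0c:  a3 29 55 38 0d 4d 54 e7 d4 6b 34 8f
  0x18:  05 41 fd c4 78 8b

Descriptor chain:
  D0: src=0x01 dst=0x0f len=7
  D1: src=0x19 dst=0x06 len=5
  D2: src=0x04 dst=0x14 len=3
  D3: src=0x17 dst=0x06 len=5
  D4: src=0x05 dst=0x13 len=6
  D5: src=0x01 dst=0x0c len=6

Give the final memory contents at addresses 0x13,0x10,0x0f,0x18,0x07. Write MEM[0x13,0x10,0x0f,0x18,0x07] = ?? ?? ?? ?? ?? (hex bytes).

[0] 0x01->0x0f len=7 : 23 48 50 ea 39 ed 3a
[1] 0x19->0x06 len=5 : 41 fd c4 78 8b
[2] 0x04->0x14 len=3 : ea 39 41
[3] 0x17->0x06 len=5 : 8f 05 41 fd c4
[4] 0x05->0x13 len=6 : 39 8f 05 41 fd c4
[5] 0x01->0x0c len=6 : 23 48 50 ea 39 8f
query mem[0x13]=0x39, mem[0x10]=0x39, mem[0x0f]=0xea, mem[0x18]=0xc4, mem[0x07]=0x05

MEM[0x13,0x10,0x0f,0x18,0x07] = 39 39 ea c4 05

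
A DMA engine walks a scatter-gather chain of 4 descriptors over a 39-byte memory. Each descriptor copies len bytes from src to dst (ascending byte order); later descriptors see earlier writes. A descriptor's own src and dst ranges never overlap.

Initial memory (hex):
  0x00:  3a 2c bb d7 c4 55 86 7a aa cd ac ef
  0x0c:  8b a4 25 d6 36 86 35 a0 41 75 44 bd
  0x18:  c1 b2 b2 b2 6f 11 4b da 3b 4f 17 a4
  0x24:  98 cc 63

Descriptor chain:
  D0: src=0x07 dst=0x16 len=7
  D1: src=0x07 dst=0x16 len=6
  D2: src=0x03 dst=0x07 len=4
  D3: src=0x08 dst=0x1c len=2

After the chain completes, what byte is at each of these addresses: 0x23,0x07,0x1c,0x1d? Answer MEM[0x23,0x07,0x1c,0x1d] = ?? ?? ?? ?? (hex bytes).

D0: mem[0x16..0x1c] <- [7a aa cd ac ef 8b a4]
D1: mem[0x16..0x1b] <- [7a aa cd ac ef 8b]
D2: mem[0x07..0x0a] <- [d7 c4 55 86]
D3: mem[0x1c..0x1d] <- [c4 55]
query mem[0x23]=0xa4, mem[0x07]=0xd7, mem[0x1c]=0xc4, mem[0x1d]=0x55

MEM[0x23,0x07,0x1c,0x1d] = a4 d7 c4 55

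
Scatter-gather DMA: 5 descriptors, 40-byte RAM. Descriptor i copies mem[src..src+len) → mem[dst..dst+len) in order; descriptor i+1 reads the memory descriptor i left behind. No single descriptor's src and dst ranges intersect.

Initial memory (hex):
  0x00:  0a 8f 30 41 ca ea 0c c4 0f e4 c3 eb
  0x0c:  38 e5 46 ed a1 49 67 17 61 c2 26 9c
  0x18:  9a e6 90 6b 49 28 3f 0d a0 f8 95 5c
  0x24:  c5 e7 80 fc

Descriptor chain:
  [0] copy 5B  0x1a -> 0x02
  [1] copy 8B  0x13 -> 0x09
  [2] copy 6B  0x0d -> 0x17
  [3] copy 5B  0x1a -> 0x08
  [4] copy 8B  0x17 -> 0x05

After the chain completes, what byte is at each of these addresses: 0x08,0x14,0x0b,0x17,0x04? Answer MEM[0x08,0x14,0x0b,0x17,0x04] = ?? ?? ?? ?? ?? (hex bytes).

[0] 0x1a->0x02 len=5 : 90 6b 49 28 3f
[1] 0x13->0x09 len=8 : 17 61 c2 26 9c 9a e6 90
[2] 0x0d->0x17 len=6 : 9c 9a e6 90 49 67
[3] 0x1a->0x08 len=5 : 90 49 67 28 3f
[4] 0x17->0x05 len=8 : 9c 9a e6 90 49 67 28 3f
query mem[0x08]=0x90, mem[0x14]=0x61, mem[0x0b]=0x28, mem[0x17]=0x9c, mem[0x04]=0x49

MEM[0x08,0x14,0x0b,0x17,0x04] = 90 61 28 9c 49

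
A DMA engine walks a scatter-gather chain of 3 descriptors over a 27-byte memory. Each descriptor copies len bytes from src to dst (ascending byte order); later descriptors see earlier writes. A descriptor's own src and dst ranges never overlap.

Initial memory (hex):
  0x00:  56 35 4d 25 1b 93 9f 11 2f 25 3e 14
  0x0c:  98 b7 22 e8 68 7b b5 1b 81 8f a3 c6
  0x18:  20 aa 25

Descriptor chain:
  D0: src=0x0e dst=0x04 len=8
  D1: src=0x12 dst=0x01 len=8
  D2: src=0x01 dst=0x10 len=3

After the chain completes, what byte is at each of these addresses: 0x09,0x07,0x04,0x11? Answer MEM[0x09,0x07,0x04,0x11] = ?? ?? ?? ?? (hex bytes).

MEM[0x09,0x07,0x04,0x11] = 1b 20 8f 1b

[0] 0x0e->0x04 len=8 : 22 e8 68 7b b5 1b 81 8f
[1] 0x12->0x01 len=8 : b5 1b 81 8f a3 c6 20 aa
[2] 0x01->0x10 len=3 : b5 1b 81
query mem[0x09]=0x1b, mem[0x07]=0x20, mem[0x04]=0x8f, mem[0x11]=0x1b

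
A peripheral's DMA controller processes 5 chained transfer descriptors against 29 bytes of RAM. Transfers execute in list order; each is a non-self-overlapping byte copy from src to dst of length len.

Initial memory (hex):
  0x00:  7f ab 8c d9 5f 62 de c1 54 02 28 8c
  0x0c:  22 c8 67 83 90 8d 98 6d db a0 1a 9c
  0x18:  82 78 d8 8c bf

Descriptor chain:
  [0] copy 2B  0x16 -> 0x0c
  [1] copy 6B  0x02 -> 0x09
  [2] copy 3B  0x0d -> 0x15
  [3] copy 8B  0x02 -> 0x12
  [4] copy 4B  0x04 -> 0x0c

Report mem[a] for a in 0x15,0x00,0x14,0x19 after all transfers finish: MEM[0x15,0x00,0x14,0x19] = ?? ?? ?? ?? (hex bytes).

MEM[0x15,0x00,0x14,0x19] = 62 7f 5f 8c

#0 dst[0x0c+2] := {0x1a,0x9c}
#1 dst[0x09+6] := {0x8c,0xd9,0x5f,0x62,0xde,0xc1}
#2 dst[0x15+3] := {0xde,0xc1,0x83}
#3 dst[0x12+8] := {0x8c,0xd9,0x5f,0x62,0xde,0xc1,0x54,0x8c}
#4 dst[0x0c+4] := {0x5f,0x62,0xde,0xc1}
query mem[0x15]=0x62, mem[0x00]=0x7f, mem[0x14]=0x5f, mem[0x19]=0x8c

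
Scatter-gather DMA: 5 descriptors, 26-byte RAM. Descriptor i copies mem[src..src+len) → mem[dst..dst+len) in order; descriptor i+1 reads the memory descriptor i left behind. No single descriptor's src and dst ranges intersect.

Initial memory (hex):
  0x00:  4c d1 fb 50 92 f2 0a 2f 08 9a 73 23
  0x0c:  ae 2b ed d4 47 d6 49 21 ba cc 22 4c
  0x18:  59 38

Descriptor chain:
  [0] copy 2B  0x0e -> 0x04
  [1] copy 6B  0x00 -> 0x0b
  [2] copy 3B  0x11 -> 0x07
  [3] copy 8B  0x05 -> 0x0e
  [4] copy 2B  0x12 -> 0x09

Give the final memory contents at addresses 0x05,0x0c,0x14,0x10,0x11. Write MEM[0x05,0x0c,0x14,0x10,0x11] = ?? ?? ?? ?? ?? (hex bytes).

MEM[0x05,0x0c,0x14,0x10,0x11] = d4 d1 4c d6 49

[0] 0x0e->0x04 len=2 : ed d4
[1] 0x00->0x0b len=6 : 4c d1 fb 50 ed d4
[2] 0x11->0x07 len=3 : d6 49 21
[3] 0x05->0x0e len=8 : d4 0a d6 49 21 73 4c d1
[4] 0x12->0x09 len=2 : 21 73
query mem[0x05]=0xd4, mem[0x0c]=0xd1, mem[0x14]=0x4c, mem[0x10]=0xd6, mem[0x11]=0x49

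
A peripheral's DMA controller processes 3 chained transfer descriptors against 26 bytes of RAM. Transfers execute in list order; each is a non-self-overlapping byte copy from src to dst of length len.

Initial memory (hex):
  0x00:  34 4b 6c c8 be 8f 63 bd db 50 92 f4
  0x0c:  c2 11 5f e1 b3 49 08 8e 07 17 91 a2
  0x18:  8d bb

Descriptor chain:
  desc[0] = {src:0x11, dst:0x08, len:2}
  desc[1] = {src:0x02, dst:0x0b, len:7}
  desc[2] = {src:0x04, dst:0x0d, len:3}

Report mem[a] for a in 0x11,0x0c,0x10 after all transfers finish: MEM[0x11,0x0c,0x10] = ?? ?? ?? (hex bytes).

MEM[0x11,0x0c,0x10] = 49 c8 bd

  after D0: wrote 2B at 0x08 = 4908
  after D1: wrote 7B at 0x0b = 6cc8be8f63bd49
  after D2: wrote 3B at 0x0d = be8f63
query mem[0x11]=0x49, mem[0x0c]=0xc8, mem[0x10]=0xbd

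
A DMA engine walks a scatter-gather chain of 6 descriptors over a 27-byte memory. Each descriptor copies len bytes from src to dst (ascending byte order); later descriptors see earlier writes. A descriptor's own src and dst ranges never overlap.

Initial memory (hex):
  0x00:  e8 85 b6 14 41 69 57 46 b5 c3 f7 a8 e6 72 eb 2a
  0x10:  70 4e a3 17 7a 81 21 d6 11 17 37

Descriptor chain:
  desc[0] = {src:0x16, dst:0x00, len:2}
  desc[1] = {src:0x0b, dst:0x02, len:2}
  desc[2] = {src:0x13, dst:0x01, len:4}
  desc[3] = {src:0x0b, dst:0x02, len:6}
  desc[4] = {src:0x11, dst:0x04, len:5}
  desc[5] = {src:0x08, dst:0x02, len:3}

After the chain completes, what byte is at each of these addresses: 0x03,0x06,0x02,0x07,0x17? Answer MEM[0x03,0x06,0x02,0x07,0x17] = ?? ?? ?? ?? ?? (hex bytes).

D0: mem[0x00..0x01] <- [21 d6]
D1: mem[0x02..0x03] <- [a8 e6]
D2: mem[0x01..0x04] <- [17 7a 81 21]
D3: mem[0x02..0x07] <- [a8 e6 72 eb 2a 70]
D4: mem[0x04..0x08] <- [4e a3 17 7a 81]
D5: mem[0x02..0x04] <- [81 c3 f7]
query mem[0x03]=0xc3, mem[0x06]=0x17, mem[0x02]=0x81, mem[0x07]=0x7a, mem[0x17]=0xd6

MEM[0x03,0x06,0x02,0x07,0x17] = c3 17 81 7a d6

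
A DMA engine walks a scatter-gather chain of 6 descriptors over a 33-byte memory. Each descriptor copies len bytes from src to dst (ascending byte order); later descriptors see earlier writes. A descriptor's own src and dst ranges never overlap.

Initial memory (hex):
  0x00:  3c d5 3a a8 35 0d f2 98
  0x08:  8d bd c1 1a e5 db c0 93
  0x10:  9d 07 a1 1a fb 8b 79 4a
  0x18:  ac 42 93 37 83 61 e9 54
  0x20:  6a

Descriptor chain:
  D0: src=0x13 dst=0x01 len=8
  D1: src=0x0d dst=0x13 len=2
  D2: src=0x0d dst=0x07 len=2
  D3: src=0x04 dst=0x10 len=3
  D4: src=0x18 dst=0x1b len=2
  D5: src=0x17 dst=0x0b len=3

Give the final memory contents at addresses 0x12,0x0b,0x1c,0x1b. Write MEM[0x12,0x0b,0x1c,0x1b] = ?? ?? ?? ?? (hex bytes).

D0: mem[0x01..0x08] <- [1a fb 8b 79 4a ac 42 93]
D1: mem[0x13..0x14] <- [db c0]
D2: mem[0x07..0x08] <- [db c0]
D3: mem[0x10..0x12] <- [79 4a ac]
D4: mem[0x1b..0x1c] <- [ac 42]
D5: mem[0x0b..0x0d] <- [4a ac 42]
query mem[0x12]=0xac, mem[0x0b]=0x4a, mem[0x1c]=0x42, mem[0x1b]=0xac

MEM[0x12,0x0b,0x1c,0x1b] = ac 4a 42 ac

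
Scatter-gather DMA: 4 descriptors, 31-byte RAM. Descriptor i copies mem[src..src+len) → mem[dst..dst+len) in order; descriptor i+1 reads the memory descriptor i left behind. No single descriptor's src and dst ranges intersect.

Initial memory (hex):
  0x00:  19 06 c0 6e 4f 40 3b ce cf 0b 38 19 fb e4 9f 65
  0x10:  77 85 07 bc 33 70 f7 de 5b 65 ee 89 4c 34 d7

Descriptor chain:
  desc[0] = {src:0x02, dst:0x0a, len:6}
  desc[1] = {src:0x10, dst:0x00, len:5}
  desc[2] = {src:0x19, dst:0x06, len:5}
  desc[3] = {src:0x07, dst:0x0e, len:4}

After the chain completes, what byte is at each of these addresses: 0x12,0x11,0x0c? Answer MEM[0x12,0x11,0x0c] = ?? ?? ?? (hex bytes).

MEM[0x12,0x11,0x0c] = 07 34 4f

  after D0: wrote 6B at 0x0a = c06e4f403bce
  after D1: wrote 5B at 0x00 = 778507bc33
  after D2: wrote 5B at 0x06 = 65ee894c34
  after D3: wrote 4B at 0x0e = ee894c34
query mem[0x12]=0x07, mem[0x11]=0x34, mem[0x0c]=0x4f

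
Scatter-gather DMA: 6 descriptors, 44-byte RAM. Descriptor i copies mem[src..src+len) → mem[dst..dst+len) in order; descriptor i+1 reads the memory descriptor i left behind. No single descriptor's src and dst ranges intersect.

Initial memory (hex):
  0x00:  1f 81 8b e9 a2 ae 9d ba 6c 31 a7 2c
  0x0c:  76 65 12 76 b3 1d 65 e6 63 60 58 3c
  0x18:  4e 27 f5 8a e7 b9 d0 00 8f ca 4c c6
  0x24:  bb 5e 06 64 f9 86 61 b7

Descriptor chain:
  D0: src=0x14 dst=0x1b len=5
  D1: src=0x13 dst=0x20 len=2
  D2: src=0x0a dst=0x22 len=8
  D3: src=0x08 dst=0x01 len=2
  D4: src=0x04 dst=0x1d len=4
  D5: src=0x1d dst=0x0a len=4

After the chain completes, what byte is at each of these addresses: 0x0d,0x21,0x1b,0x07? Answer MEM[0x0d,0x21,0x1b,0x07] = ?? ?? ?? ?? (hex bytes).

D0: mem[0x1b..0x1f] <- [63 60 58 3c 4e]
D1: mem[0x20..0x21] <- [e6 63]
D2: mem[0x22..0x29] <- [a7 2c 76 65 12 76 b3 1d]
D3: mem[0x01..0x02] <- [6c 31]
D4: mem[0x1d..0x20] <- [a2 ae 9d ba]
D5: mem[0x0a..0x0d] <- [a2 ae 9d ba]
query mem[0x0d]=0xba, mem[0x21]=0x63, mem[0x1b]=0x63, mem[0x07]=0xba

MEM[0x0d,0x21,0x1b,0x07] = ba 63 63 ba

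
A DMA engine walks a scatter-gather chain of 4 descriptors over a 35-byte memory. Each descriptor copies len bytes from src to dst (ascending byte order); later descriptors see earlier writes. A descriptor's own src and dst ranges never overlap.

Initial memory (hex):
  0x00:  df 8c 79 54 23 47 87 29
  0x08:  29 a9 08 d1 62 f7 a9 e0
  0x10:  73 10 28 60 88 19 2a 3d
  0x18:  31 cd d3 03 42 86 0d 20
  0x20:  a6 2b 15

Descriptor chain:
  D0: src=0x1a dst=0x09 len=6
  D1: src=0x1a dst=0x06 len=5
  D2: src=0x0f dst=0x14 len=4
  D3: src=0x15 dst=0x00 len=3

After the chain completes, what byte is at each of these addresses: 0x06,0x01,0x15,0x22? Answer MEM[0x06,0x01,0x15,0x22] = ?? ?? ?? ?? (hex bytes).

MEM[0x06,0x01,0x15,0x22] = d3 10 73 15

#0 dst[0x09+6] := {0xd3,0x03,0x42,0x86,0x0d,0x20}
#1 dst[0x06+5] := {0xd3,0x03,0x42,0x86,0x0d}
#2 dst[0x14+4] := {0xe0,0x73,0x10,0x28}
#3 dst[0x00+3] := {0x73,0x10,0x28}
query mem[0x06]=0xd3, mem[0x01]=0x10, mem[0x15]=0x73, mem[0x22]=0x15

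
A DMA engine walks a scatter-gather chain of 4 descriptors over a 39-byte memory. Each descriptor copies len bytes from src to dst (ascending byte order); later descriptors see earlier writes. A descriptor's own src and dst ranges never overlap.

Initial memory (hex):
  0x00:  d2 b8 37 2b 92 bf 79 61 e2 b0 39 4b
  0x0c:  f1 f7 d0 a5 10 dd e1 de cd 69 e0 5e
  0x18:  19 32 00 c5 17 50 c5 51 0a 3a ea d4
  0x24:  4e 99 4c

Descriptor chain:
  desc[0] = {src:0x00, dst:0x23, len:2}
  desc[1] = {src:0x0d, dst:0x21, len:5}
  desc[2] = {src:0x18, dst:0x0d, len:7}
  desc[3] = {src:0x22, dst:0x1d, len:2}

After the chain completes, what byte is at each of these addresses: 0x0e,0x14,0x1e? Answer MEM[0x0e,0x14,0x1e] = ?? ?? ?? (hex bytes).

D0: mem[0x23..0x24] <- [d2 b8]
D1: mem[0x21..0x25] <- [f7 d0 a5 10 dd]
D2: mem[0x0d..0x13] <- [19 32 00 c5 17 50 c5]
D3: mem[0x1d..0x1e] <- [d0 a5]
query mem[0x0e]=0x32, mem[0x14]=0xcd, mem[0x1e]=0xa5

MEM[0x0e,0x14,0x1e] = 32 cd a5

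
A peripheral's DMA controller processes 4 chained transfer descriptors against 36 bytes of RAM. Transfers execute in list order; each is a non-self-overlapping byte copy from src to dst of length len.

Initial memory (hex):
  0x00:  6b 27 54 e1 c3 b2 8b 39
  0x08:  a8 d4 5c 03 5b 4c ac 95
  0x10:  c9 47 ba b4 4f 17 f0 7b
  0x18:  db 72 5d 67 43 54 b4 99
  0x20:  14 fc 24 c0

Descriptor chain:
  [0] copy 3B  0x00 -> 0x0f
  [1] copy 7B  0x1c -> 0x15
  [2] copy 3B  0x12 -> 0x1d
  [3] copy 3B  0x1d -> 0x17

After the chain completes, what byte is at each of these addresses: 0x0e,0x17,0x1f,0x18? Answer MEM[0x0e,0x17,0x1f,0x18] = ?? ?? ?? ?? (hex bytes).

MEM[0x0e,0x17,0x1f,0x18] = ac ba 4f b4

[0] 0x00->0x0f len=3 : 6b 27 54
[1] 0x1c->0x15 len=7 : 43 54 b4 99 14 fc 24
[2] 0x12->0x1d len=3 : ba b4 4f
[3] 0x1d->0x17 len=3 : ba b4 4f
query mem[0x0e]=0xac, mem[0x17]=0xba, mem[0x1f]=0x4f, mem[0x18]=0xb4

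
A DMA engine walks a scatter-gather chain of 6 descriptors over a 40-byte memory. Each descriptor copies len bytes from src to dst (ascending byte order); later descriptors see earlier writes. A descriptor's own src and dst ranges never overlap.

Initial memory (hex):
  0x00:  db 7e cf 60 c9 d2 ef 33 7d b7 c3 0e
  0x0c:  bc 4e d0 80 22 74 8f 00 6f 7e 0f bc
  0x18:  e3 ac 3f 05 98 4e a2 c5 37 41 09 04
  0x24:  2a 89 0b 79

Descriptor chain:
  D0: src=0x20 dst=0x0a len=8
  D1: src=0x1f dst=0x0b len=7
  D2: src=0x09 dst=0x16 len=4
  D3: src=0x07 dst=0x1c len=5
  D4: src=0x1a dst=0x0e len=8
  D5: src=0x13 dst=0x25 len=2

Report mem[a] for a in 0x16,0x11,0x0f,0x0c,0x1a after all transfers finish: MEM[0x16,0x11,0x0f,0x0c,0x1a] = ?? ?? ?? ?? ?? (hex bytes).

MEM[0x16,0x11,0x0f,0x0c,0x1a] = b7 7d 05 37 3f

  after D0: wrote 8B at 0x0a = 374109042a890b79
  after D1: wrote 7B at 0x0b = c5374109042a89
  after D2: wrote 4B at 0x16 = b737c537
  after D3: wrote 5B at 0x1c = 337db737c5
  after D4: wrote 8B at 0x0e = 3f05337db737c541
  after D5: wrote 2B at 0x25 = 37c5
query mem[0x16]=0xb7, mem[0x11]=0x7d, mem[0x0f]=0x05, mem[0x0c]=0x37, mem[0x1a]=0x3f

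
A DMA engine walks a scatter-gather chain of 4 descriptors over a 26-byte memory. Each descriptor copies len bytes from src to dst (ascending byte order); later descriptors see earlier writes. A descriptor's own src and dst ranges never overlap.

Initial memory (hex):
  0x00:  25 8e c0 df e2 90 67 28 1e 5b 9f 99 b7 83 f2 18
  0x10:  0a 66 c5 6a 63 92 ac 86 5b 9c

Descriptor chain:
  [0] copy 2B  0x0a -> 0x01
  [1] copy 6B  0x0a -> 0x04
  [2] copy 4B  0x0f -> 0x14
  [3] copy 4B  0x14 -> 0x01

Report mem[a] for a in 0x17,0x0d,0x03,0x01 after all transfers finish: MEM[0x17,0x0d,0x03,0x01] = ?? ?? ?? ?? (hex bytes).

D0: mem[0x01..0x02] <- [9f 99]
D1: mem[0x04..0x09] <- [9f 99 b7 83 f2 18]
D2: mem[0x14..0x17] <- [18 0a 66 c5]
D3: mem[0x01..0x04] <- [18 0a 66 c5]
query mem[0x17]=0xc5, mem[0x0d]=0x83, mem[0x03]=0x66, mem[0x01]=0x18

MEM[0x17,0x0d,0x03,0x01] = c5 83 66 18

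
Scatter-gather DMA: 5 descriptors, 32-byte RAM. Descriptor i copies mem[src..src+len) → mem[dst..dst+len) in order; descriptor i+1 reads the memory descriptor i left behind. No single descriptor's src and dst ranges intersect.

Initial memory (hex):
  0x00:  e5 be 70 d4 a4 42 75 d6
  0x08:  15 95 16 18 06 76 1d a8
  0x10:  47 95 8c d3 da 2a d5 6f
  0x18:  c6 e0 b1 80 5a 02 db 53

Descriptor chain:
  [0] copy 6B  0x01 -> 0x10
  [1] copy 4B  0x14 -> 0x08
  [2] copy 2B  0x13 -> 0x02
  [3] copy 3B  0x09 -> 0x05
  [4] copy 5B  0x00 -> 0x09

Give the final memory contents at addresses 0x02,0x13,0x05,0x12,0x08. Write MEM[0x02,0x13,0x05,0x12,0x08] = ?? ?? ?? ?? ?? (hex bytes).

MEM[0x02,0x13,0x05,0x12,0x08] = a4 a4 75 d4 42

#0 dst[0x10+6] := {0xbe,0x70,0xd4,0xa4,0x42,0x75}
#1 dst[0x08+4] := {0x42,0x75,0xd5,0x6f}
#2 dst[0x02+2] := {0xa4,0x42}
#3 dst[0x05+3] := {0x75,0xd5,0x6f}
#4 dst[0x09+5] := {0xe5,0xbe,0xa4,0x42,0xa4}
query mem[0x02]=0xa4, mem[0x13]=0xa4, mem[0x05]=0x75, mem[0x12]=0xd4, mem[0x08]=0x42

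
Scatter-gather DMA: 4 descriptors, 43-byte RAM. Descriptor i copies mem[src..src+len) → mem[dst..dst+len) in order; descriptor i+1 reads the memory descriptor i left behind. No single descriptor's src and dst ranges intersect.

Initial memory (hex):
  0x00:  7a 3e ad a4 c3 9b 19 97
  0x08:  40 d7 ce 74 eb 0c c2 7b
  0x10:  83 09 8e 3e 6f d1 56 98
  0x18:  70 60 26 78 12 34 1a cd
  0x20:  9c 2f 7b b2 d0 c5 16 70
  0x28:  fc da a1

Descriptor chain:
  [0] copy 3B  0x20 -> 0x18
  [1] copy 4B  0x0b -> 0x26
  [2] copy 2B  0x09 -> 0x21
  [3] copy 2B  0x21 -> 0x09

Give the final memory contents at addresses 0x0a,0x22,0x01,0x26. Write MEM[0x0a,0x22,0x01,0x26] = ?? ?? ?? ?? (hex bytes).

  after D0: wrote 3B at 0x18 = 9c2f7b
  after D1: wrote 4B at 0x26 = 74eb0cc2
  after D2: wrote 2B at 0x21 = d7ce
  after D3: wrote 2B at 0x09 = d7ce
query mem[0x0a]=0xce, mem[0x22]=0xce, mem[0x01]=0x3e, mem[0x26]=0x74

MEM[0x0a,0x22,0x01,0x26] = ce ce 3e 74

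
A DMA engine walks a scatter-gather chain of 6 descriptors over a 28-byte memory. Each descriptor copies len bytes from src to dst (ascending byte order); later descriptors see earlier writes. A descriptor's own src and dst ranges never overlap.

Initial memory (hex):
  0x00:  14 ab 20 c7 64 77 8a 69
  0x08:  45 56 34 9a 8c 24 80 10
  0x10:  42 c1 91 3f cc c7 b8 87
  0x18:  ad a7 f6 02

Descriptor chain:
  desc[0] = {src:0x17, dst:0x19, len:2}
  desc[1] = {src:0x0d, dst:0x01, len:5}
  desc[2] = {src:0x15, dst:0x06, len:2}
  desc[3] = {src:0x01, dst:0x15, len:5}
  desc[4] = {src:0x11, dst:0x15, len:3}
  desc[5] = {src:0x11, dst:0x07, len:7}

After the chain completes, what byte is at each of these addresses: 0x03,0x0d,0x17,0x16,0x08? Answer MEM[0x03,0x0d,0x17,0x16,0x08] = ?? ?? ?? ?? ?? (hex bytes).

MEM[0x03,0x0d,0x17,0x16,0x08] = 10 3f 3f 91 91

D0: mem[0x19..0x1a] <- [87 ad]
D1: mem[0x01..0x05] <- [24 80 10 42 c1]
D2: mem[0x06..0x07] <- [c7 b8]
D3: mem[0x15..0x19] <- [24 80 10 42 c1]
D4: mem[0x15..0x17] <- [c1 91 3f]
D5: mem[0x07..0x0d] <- [c1 91 3f cc c1 91 3f]
query mem[0x03]=0x10, mem[0x0d]=0x3f, mem[0x17]=0x3f, mem[0x16]=0x91, mem[0x08]=0x91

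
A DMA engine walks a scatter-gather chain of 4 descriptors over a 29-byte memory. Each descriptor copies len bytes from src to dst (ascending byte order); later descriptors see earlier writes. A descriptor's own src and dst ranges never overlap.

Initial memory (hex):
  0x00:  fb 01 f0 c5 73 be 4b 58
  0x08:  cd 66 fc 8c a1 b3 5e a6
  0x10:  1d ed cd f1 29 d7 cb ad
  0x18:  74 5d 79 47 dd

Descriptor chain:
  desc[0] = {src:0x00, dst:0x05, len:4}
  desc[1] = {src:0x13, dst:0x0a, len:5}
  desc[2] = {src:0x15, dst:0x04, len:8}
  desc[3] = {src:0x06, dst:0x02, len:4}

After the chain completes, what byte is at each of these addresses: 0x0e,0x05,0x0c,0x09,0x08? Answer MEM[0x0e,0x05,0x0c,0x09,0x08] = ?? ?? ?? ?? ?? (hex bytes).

MEM[0x0e,0x05,0x0c,0x09,0x08] = ad 79 d7 79 5d

  after D0: wrote 4B at 0x05 = fb01f0c5
  after D1: wrote 5B at 0x0a = f129d7cbad
  after D2: wrote 8B at 0x04 = d7cbad745d7947dd
  after D3: wrote 4B at 0x02 = ad745d79
query mem[0x0e]=0xad, mem[0x05]=0x79, mem[0x0c]=0xd7, mem[0x09]=0x79, mem[0x08]=0x5d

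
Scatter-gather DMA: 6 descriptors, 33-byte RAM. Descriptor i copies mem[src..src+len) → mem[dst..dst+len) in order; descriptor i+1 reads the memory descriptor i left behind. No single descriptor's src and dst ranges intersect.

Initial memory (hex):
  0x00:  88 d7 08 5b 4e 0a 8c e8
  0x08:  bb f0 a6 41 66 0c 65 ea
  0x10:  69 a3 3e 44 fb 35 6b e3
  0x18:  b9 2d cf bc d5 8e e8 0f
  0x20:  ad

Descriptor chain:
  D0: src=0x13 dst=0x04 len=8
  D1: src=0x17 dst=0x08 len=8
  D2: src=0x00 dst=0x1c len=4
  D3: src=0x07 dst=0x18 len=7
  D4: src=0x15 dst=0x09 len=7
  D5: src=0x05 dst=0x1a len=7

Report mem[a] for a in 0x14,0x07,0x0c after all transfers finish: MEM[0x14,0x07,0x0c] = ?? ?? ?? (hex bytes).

[0] 0x13->0x04 len=8 : 44 fb 35 6b e3 b9 2d cf
[1] 0x17->0x08 len=8 : e3 b9 2d cf bc d5 8e e8
[2] 0x00->0x1c len=4 : 88 d7 08 5b
[3] 0x07->0x18 len=7 : 6b e3 b9 2d cf bc d5
[4] 0x15->0x09 len=7 : 35 6b e3 6b e3 b9 2d
[5] 0x05->0x1a len=7 : fb 35 6b e3 35 6b e3
query mem[0x14]=0xfb, mem[0x07]=0x6b, mem[0x0c]=0x6b

MEM[0x14,0x07,0x0c] = fb 6b 6b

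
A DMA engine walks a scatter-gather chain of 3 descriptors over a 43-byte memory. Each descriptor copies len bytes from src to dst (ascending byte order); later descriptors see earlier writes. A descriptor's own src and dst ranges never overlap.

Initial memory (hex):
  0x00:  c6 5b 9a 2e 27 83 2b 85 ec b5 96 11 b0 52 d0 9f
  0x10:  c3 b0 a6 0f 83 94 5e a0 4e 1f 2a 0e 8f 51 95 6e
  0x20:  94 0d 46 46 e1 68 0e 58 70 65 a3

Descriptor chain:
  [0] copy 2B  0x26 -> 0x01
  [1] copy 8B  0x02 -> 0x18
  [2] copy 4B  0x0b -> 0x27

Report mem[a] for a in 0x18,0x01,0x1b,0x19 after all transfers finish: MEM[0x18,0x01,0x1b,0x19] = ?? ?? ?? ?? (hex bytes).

D0: mem[0x01..0x02] <- [0e 58]
D1: mem[0x18..0x1f] <- [58 2e 27 83 2b 85 ec b5]
D2: mem[0x27..0x2a] <- [11 b0 52 d0]
query mem[0x18]=0x58, mem[0x01]=0x0e, mem[0x1b]=0x83, mem[0x19]=0x2e

MEM[0x18,0x01,0x1b,0x19] = 58 0e 83 2e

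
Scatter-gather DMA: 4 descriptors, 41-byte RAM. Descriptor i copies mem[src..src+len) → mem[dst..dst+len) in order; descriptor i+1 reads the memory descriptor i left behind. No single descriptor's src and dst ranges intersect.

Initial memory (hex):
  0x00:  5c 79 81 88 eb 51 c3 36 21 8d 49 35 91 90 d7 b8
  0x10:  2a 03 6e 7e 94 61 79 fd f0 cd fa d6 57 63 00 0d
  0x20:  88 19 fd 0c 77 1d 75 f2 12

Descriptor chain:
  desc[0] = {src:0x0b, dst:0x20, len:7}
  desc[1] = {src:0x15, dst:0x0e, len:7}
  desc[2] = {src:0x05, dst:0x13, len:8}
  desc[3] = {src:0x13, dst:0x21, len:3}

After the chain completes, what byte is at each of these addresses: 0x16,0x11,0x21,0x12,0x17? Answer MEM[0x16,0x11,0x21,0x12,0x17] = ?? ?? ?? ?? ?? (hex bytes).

#0 dst[0x20+7] := {0x35,0x91,0x90,0xd7,0xb8,0x2a,0x03}
#1 dst[0x0e+7] := {0x61,0x79,0xfd,0xf0,0xcd,0xfa,0xd6}
#2 dst[0x13+8] := {0x51,0xc3,0x36,0x21,0x8d,0x49,0x35,0x91}
#3 dst[0x21+3] := {0x51,0xc3,0x36}
query mem[0x16]=0x21, mem[0x11]=0xf0, mem[0x21]=0x51, mem[0x12]=0xcd, mem[0x17]=0x8d

MEM[0x16,0x11,0x21,0x12,0x17] = 21 f0 51 cd 8d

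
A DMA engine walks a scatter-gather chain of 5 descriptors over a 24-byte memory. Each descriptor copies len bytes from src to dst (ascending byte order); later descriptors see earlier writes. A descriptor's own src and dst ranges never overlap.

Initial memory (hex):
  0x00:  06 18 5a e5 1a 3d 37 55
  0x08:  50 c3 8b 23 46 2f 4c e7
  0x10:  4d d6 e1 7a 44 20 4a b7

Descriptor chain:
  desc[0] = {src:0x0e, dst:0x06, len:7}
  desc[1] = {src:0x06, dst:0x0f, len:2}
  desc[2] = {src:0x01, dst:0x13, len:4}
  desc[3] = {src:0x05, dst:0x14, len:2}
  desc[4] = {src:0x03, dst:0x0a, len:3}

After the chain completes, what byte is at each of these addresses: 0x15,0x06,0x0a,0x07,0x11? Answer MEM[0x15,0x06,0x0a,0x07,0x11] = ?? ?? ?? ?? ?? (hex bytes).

[0] 0x0e->0x06 len=7 : 4c e7 4d d6 e1 7a 44
[1] 0x06->0x0f len=2 : 4c e7
[2] 0x01->0x13 len=4 : 18 5a e5 1a
[3] 0x05->0x14 len=2 : 3d 4c
[4] 0x03->0x0a len=3 : e5 1a 3d
query mem[0x15]=0x4c, mem[0x06]=0x4c, mem[0x0a]=0xe5, mem[0x07]=0xe7, mem[0x11]=0xd6

MEM[0x15,0x06,0x0a,0x07,0x11] = 4c 4c e5 e7 d6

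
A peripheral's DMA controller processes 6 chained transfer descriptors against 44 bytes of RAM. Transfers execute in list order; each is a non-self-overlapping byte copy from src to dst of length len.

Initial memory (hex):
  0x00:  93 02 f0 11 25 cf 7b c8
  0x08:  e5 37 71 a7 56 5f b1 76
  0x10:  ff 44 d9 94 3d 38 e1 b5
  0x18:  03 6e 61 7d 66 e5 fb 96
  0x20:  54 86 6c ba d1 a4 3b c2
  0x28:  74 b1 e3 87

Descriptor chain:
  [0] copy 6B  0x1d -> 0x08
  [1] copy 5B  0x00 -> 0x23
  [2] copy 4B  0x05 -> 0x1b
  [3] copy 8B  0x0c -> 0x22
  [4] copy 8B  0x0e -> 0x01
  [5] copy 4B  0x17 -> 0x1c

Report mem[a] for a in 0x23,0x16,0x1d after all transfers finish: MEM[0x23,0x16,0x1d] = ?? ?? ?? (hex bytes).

[0] 0x1d->0x08 len=6 : e5 fb 96 54 86 6c
[1] 0x00->0x23 len=5 : 93 02 f0 11 25
[2] 0x05->0x1b len=4 : cf 7b c8 e5
[3] 0x0c->0x22 len=8 : 86 6c b1 76 ff 44 d9 94
[4] 0x0e->0x01 len=8 : b1 76 ff 44 d9 94 3d 38
[5] 0x17->0x1c len=4 : b5 03 6e 61
query mem[0x23]=0x6c, mem[0x16]=0xe1, mem[0x1d]=0x03

MEM[0x23,0x16,0x1d] = 6c e1 03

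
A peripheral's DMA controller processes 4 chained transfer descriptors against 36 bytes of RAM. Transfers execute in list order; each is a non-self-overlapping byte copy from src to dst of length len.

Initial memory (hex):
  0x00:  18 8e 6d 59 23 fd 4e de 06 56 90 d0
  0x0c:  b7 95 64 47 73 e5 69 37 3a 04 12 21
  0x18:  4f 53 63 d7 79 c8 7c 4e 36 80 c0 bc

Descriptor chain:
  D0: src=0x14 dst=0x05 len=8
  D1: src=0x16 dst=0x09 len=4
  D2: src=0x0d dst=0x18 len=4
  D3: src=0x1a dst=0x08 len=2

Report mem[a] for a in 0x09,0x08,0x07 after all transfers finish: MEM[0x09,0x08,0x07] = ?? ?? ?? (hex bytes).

  after D0: wrote 8B at 0x05 = 3a0412214f5363d7
  after D1: wrote 4B at 0x09 = 12214f53
  after D2: wrote 4B at 0x18 = 95644773
  after D3: wrote 2B at 0x08 = 4773
query mem[0x09]=0x73, mem[0x08]=0x47, mem[0x07]=0x12

MEM[0x09,0x08,0x07] = 73 47 12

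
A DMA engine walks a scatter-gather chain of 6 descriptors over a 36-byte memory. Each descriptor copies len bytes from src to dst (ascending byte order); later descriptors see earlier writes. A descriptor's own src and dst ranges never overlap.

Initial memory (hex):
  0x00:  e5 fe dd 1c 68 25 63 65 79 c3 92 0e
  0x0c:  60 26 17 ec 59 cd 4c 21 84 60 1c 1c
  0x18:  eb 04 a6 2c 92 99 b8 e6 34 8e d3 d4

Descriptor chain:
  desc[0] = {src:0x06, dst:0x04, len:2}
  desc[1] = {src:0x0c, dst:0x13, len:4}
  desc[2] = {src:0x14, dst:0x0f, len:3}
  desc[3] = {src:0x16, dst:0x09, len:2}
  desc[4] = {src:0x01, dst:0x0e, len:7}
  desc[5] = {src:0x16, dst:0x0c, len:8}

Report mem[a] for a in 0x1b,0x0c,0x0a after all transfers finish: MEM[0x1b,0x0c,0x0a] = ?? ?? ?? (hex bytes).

MEM[0x1b,0x0c,0x0a] = 2c ec 1c

D0: mem[0x04..0x05] <- [63 65]
D1: mem[0x13..0x16] <- [60 26 17 ec]
D2: mem[0x0f..0x11] <- [26 17 ec]
D3: mem[0x09..0x0a] <- [ec 1c]
D4: mem[0x0e..0x14] <- [fe dd 1c 63 65 63 65]
D5: mem[0x0c..0x13] <- [ec 1c eb 04 a6 2c 92 99]
query mem[0x1b]=0x2c, mem[0x0c]=0xec, mem[0x0a]=0x1c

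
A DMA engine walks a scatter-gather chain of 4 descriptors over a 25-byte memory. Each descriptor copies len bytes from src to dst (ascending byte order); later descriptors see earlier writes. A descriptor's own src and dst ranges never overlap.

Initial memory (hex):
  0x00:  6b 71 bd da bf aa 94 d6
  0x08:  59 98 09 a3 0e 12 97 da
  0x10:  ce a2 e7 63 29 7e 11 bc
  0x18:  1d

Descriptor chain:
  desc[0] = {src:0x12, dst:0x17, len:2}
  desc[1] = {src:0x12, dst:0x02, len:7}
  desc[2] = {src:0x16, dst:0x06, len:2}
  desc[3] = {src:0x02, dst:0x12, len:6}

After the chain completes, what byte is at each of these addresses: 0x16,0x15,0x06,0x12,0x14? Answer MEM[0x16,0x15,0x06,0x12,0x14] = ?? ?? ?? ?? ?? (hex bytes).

MEM[0x16,0x15,0x06,0x12,0x14] = 11 7e 11 e7 29

[0] 0x12->0x17 len=2 : e7 63
[1] 0x12->0x02 len=7 : e7 63 29 7e 11 e7 63
[2] 0x16->0x06 len=2 : 11 e7
[3] 0x02->0x12 len=6 : e7 63 29 7e 11 e7
query mem[0x16]=0x11, mem[0x15]=0x7e, mem[0x06]=0x11, mem[0x12]=0xe7, mem[0x14]=0x29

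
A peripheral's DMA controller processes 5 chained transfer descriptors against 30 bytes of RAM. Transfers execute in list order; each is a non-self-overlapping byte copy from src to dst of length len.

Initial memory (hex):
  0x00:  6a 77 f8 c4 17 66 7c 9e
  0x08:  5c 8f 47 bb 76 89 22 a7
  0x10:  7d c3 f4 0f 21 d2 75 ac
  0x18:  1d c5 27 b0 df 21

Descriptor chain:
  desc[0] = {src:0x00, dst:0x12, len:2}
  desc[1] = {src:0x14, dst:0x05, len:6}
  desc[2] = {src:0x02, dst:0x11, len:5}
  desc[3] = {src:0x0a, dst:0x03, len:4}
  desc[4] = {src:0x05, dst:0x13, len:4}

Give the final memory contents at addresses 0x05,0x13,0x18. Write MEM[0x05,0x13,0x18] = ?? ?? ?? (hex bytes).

MEM[0x05,0x13,0x18] = 76 76 1d

#0 dst[0x12+2] := {0x6a,0x77}
#1 dst[0x05+6] := {0x21,0xd2,0x75,0xac,0x1d,0xc5}
#2 dst[0x11+5] := {0xf8,0xc4,0x17,0x21,0xd2}
#3 dst[0x03+4] := {0xc5,0xbb,0x76,0x89}
#4 dst[0x13+4] := {0x76,0x89,0x75,0xac}
query mem[0x05]=0x76, mem[0x13]=0x76, mem[0x18]=0x1d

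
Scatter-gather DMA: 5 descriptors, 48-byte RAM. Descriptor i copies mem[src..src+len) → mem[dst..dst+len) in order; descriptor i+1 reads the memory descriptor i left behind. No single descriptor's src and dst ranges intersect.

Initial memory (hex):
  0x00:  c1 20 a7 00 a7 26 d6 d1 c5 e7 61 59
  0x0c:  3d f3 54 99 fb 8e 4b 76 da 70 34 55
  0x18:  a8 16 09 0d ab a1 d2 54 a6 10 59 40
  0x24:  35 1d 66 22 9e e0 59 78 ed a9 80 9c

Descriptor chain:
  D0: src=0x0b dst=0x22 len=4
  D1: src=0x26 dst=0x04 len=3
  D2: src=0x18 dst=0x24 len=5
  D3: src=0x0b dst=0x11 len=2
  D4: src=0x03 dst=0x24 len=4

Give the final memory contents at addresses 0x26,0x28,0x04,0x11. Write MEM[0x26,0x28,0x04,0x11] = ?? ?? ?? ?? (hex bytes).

MEM[0x26,0x28,0x04,0x11] = 22 ab 66 59

D0: mem[0x22..0x25] <- [59 3d f3 54]
D1: mem[0x04..0x06] <- [66 22 9e]
D2: mem[0x24..0x28] <- [a8 16 09 0d ab]
D3: mem[0x11..0x12] <- [59 3d]
D4: mem[0x24..0x27] <- [00 66 22 9e]
query mem[0x26]=0x22, mem[0x28]=0xab, mem[0x04]=0x66, mem[0x11]=0x59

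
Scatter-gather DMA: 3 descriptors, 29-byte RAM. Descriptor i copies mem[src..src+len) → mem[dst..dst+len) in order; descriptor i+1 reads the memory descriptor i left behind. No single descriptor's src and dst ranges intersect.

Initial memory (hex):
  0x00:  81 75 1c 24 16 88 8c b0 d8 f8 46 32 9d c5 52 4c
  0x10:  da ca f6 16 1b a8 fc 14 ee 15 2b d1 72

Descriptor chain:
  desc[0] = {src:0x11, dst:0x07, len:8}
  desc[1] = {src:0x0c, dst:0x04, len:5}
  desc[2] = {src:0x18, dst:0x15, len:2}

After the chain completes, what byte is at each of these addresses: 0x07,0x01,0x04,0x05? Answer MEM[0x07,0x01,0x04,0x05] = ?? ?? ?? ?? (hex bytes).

D0: mem[0x07..0x0e] <- [ca f6 16 1b a8 fc 14 ee]
D1: mem[0x04..0x08] <- [fc 14 ee 4c da]
D2: mem[0x15..0x16] <- [ee 15]
query mem[0x07]=0x4c, mem[0x01]=0x75, mem[0x04]=0xfc, mem[0x05]=0x14

MEM[0x07,0x01,0x04,0x05] = 4c 75 fc 14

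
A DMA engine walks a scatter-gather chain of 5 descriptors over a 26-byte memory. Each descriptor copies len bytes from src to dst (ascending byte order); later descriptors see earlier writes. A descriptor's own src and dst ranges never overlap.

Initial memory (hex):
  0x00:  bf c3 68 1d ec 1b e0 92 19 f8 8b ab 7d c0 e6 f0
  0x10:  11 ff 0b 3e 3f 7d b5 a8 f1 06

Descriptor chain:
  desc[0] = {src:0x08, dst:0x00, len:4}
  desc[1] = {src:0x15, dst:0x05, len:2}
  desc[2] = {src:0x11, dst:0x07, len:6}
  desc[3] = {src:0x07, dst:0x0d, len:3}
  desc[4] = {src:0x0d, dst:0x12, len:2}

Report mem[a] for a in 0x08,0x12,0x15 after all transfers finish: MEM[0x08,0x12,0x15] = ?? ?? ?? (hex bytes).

D0: mem[0x00..0x03] <- [19 f8 8b ab]
D1: mem[0x05..0x06] <- [7d b5]
D2: mem[0x07..0x0c] <- [ff 0b 3e 3f 7d b5]
D3: mem[0x0d..0x0f] <- [ff 0b 3e]
D4: mem[0x12..0x13] <- [ff 0b]
query mem[0x08]=0x0b, mem[0x12]=0xff, mem[0x15]=0x7d

MEM[0x08,0x12,0x15] = 0b ff 7d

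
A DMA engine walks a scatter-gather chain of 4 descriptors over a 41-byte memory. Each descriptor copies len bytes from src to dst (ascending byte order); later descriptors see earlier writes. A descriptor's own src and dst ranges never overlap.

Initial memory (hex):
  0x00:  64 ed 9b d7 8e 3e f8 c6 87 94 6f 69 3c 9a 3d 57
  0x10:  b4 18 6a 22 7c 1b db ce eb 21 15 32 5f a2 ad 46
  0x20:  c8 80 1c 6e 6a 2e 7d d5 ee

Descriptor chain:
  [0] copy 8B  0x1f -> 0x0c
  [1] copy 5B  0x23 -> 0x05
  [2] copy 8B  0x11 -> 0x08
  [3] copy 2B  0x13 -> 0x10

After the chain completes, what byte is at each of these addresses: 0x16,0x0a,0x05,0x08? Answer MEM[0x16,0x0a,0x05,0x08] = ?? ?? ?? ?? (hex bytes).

MEM[0x16,0x0a,0x05,0x08] = db 7d 6e 6a

D0: mem[0x0c..0x13] <- [46 c8 80 1c 6e 6a 2e 7d]
D1: mem[0x05..0x09] <- [6e 6a 2e 7d d5]
D2: mem[0x08..0x0f] <- [6a 2e 7d 7c 1b db ce eb]
D3: mem[0x10..0x11] <- [7d 7c]
query mem[0x16]=0xdb, mem[0x0a]=0x7d, mem[0x05]=0x6e, mem[0x08]=0x6a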